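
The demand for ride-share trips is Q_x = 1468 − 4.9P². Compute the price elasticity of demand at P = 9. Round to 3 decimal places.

-0.741

At P = 9, Q_x = 1071.1.
dQ_x/dP = −2·4.9·P = −88.2.
Point elasticity E = (dQ_x/dP)·(P/Q_x) = -88.2 × 9/1071.1 ≈ -0.741.
|E| < 1, so demand is inelastic at this price.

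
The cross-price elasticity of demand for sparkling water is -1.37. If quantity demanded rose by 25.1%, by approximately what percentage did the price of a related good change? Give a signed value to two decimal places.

-18.32

%ΔQ ≈ E × %ΔP_y ⇒ %ΔP_y = %ΔQ / E = (25.1%)/(-1.37) ≈ -18.32%.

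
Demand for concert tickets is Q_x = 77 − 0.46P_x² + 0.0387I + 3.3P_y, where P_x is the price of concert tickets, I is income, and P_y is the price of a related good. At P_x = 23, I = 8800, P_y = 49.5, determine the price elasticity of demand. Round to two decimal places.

-1.44

Q_x = 77 − 0.46(23)² + 0.0387(8800) + 3.3(49.5) = 77 − 243.34 + 340.56 + 163.35 = 337.57.
∂Q_x/∂P_x = −2·0.46·P_x = -21.16, so E_p = -21.16·(23/337.57) ≈ -1.44.
|E_p| > 1: demand is elastic.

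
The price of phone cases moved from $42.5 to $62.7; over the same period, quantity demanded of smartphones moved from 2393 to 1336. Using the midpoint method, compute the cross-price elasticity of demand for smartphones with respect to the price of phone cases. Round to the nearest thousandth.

%ΔQ_x = (1336 − 2393)/[(2393+1336)/2] = -1057/1864.5 ≈ -0.5669.
%ΔP_y = (62.7 − 42.5)/[(42.5+62.7)/2] ≈ 0.3840.
E_xy = -0.5669/0.3840 ≈ -1.476.
E_xy < 0, so smartphones and phone cases are complements.

-1.476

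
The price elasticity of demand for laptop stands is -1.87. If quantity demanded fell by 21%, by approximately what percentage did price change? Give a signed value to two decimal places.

11.23

%ΔQ ≈ E × %ΔP ⇒ %ΔP = %ΔQ / E = (-21%)/(-1.87) ≈ 11.23%.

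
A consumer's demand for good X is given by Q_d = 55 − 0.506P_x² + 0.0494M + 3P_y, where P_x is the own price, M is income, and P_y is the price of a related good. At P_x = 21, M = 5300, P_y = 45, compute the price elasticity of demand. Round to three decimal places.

-1.952

Evaluating quantity at (P_x, M, P_y) gives Q_d = 55 − 0.506(21)² + 0.0494(5300) + 3(45) = 55 − 223.146 + 261.82 + 135 = 228.674.
∂Q_d/∂P_x = −2·0.506·P_x = -21.252, so E_p = -21.252·(21/228.674) ≈ -1.952.
|E_p| > 1: demand is elastic.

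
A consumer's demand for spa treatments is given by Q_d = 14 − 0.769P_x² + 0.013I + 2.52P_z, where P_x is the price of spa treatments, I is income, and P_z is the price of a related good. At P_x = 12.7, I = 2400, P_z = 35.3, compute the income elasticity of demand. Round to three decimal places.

3.082

First evaluate Q_d: 14 − 0.769(12.7)² + 0.013(2400) + 2.52(35.3) = 14 − 124.032 + 31.2 + 88.956 = 10.124.
∂Q_d/∂I = +0.013, so E_I = 0.013·(2400/10.124) ≈ 3.082.
E_I > 1: normal good (luxury).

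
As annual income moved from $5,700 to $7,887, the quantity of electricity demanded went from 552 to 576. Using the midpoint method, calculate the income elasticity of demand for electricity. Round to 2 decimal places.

%ΔQ = (576 − 552)/[(552+576)/2] = 24/564 ≈ 0.0426.
%ΔY = (7,887 − 5,700)/[(5,700+7,887)/2] = 2187/6793.5 ≈ 0.3219.
E_I = %ΔQ/%ΔY ≈ 0.13.
E_I ∈ (0,1): normal good (necessity).

0.13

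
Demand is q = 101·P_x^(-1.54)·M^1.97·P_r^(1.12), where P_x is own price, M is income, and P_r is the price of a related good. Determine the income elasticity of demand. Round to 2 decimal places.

For a Cobb–Douglas (constant-elasticity) form q = A·M^α·…, the elasticity with respect to M equals the exponent α at every point.
Here the exponent on M is 1.97, so the income elasticity of demand is 1.97.

1.97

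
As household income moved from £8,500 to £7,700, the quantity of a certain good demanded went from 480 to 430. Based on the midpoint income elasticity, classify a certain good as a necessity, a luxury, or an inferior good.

%ΔQ = (430 − 480)/[(480+430)/2] = -50/455 ≈ -0.1099.
%ΔI = (7,700 − 8,500)/[(8,500+7,700)/2] = -800/8100 ≈ -0.0988.
E_I = %ΔQ/%ΔI ≈ 1.113.
E_I > 1: normal good (luxury).

luxury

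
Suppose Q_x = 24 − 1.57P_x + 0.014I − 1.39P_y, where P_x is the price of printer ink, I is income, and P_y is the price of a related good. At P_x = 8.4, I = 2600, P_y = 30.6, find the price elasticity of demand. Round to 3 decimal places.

Evaluating quantity at (P_x, I, P_y) gives Q_x = 24 − 1.57(8.4) + 0.014(2600) − 1.39(30.6) = 24 − 13.188 + 36.4 − 42.534 = 4.678.
∂Q_x/∂P_x = −1.57, so E_p = (−1.57)·(8.4/4.678) ≈ -2.819.
|E_p| > 1: demand is elastic.

-2.819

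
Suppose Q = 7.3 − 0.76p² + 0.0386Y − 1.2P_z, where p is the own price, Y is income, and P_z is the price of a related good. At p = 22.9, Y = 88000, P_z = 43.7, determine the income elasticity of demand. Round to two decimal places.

1.15

Substituting, Q = 7.3 − 0.76(22.9)² + 0.0386(88000) − 1.2(43.7) = 7.3 − 398.5516 + 3396.8 − 52.44 = 2953.1084.
∂Q/∂Y = +0.0386, so E_I = 0.0386·(88000/2953.1084) ≈ 1.15.
E_I > 1: normal good (luxury).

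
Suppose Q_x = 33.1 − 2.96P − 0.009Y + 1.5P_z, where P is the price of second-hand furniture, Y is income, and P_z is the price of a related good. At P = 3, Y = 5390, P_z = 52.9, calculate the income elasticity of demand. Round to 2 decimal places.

-0.88

At the given point, Q_x = 33.1 − 2.96(3) − 0.009(5390) + 1.5(52.9) = 33.1 − 8.88 − 48.51 + 79.35 = 55.06.
∂Q_x/∂Y = −0.009, so E_I = -0.009·(5390/55.06) ≈ -0.88.
E_I < 0: inferior good.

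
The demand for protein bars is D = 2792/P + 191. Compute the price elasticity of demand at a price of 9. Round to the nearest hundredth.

At P = 9, D = 501.2222.
dD/dP = −2792/P² = −34.4691.
Point elasticity E = (dD/dP)·(P/D) = -34.4691 × 9/501.2222 ≈ -0.62.
|E| < 1, so demand is inelastic at this price.

-0.62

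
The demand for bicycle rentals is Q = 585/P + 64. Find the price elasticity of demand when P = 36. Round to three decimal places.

At P = 36, Q = 80.25.
dQ/dP = −585/P² = −0.4514.
Point elasticity E = (dQ/dP)·(P/Q) = -0.4514 × 36/80.25 ≈ -0.202.
|E| < 1, so demand is inelastic at this price.

-0.202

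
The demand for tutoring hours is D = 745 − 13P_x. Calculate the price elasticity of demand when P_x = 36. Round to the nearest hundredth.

At P_x = 36, D = 277.
dD/dP_x = −13.
Point elasticity E = (dD/dP_x)·(P_x/D) = -13 × 36/277 ≈ -1.69.
|E| > 1, so demand is elastic at this price.

-1.69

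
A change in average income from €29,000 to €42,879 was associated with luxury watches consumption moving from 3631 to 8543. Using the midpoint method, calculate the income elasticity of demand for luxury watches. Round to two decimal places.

2.09

%ΔQ = (8543 − 3631)/[(3631+8543)/2] = 4912/6087 ≈ 0.8070.
%ΔY = (42,879 − 29,000)/[(29,000+42,879)/2] = 13879/35939.5 ≈ 0.3862.
E_I = %ΔQ/%ΔY ≈ 2.09.
E_I > 1: normal good (luxury).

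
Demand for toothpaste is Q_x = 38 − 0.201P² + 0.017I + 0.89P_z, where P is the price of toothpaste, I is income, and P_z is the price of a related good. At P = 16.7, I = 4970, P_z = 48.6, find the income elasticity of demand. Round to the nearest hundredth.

0.77

First evaluate Q_x: 38 − 0.201(16.7)² + 0.017(4970) + 0.89(48.6) = 38 − 56.0569 + 84.49 + 43.254 = 109.6871.
∂Q_x/∂I = +0.017, so E_I = 0.017·(4970/109.6871) ≈ 0.77.
E_I ∈ (0,1): normal good (necessity).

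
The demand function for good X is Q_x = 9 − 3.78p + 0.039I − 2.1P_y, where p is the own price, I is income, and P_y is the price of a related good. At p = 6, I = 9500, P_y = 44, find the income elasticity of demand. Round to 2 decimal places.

1.40

At the given point, Q_x = 9 − 3.78(6) + 0.039(9500) − 2.1(44) = 9 − 22.68 + 370.5 − 92.4 = 264.42.
∂Q_x/∂I = +0.039, so E_I = 0.039·(9500/264.42) ≈ 1.40.
E_I > 1: normal good (luxury).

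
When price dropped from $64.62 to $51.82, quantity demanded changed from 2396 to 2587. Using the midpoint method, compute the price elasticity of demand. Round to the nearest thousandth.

-0.349

%ΔQ = (2587 − 2396)/[(2396 + 2587)/2] = 191/2491.5 ≈ 0.0767.
%Δp = (51.82 − 64.62)/[(64.62 + 51.82)/2] = -12.8/58.22 ≈ -0.2199.
Arc elasticity E = %ΔQ/%Δp ≈ 0.0767/-0.2199 ≈ -0.349.
|E| < 1: demand is inelastic over this range.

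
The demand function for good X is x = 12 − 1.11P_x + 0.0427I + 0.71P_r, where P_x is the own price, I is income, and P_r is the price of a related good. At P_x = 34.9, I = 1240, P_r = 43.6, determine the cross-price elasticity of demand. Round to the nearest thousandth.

0.542

x = 12 − 1.11(34.9) + 0.0427(1240) + 0.71(43.6) = 12 − 38.739 + 52.948 + 30.956 = 57.165.
∂x/∂P_r = +0.71, so E_xy = 0.71·(43.6/57.165) ≈ 0.542.
E_xy > 0: the goods are substitutes.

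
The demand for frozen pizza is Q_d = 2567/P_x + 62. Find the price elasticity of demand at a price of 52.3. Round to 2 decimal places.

At P_x = 52.3, Q_d = 111.0822.
dQ_d/dP_x = −2567/P_x² = −0.9385.
Point elasticity E = (dQ_d/dP_x)·(P_x/Q_d) = -0.9385 × 52.3/111.0822 ≈ -0.44.
|E| < 1, so demand is inelastic at this price.

-0.44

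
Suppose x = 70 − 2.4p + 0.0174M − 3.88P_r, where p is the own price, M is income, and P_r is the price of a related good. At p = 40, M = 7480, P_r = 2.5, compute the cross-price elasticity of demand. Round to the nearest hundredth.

x = 70 − 2.4(40) + 0.0174(7480) − 3.88(2.5) = 70 − 96 + 130.152 − 9.7 = 94.452.
∂x/∂P_r = −3.88, so E_xy = -3.88·(2.5/94.452) ≈ -0.10.
E_xy < 0: the goods are complements.

-0.10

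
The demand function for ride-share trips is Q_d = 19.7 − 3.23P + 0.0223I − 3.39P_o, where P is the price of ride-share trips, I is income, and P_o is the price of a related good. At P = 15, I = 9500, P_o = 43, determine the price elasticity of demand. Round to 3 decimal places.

-1.298

At the given point, Q_d = 19.7 − 3.23(15) + 0.0223(9500) − 3.39(43) = 19.7 − 48.45 + 211.85 − 145.77 = 37.33.
∂Q_d/∂P = −3.23, so E_p = (−3.23)·(15/37.33) ≈ -1.298.
|E_p| > 1: demand is elastic.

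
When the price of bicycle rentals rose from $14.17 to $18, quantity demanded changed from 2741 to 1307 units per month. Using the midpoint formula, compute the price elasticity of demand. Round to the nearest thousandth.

%ΔQ = (1307 − 2741)/[(2741 + 1307)/2] = -1434/2024 ≈ -0.7085.
%ΔP = (18 − 14.17)/[(14.17 + 18)/2] = 3.83/16.085 ≈ 0.2381.
Arc elasticity E = %ΔQ/%ΔP ≈ -0.7085/0.2381 ≈ -2.976.
|E| > 1: demand is elastic over this range.

-2.976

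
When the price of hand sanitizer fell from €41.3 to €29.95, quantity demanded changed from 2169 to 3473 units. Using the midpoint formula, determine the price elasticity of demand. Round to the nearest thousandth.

-1.451

%Δq = (3473 − 2169)/[(2169 + 3473)/2] = 1304/2821 ≈ 0.4622.
%ΔP = (29.95 − 41.3)/[(41.3 + 29.95)/2] = -11.35/35.625 ≈ -0.3186.
Arc elasticity E = %Δq/%ΔP ≈ 0.4622/-0.3186 ≈ -1.451.
|E| > 1: demand is elastic over this range.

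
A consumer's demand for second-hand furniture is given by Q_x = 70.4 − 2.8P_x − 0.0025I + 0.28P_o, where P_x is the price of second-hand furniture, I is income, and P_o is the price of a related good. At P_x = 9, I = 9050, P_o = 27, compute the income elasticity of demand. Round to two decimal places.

Evaluating quantity at (P_x, I, P_o) gives Q_x = 70.4 − 2.8(9) − 0.0025(9050) + 0.28(27) = 70.4 − 25.2 − 22.625 + 7.56 = 30.135.
∂Q_x/∂I = −0.0025, so E_I = -0.0025·(9050/30.135) ≈ -0.75.
E_I < 0: inferior good.

-0.75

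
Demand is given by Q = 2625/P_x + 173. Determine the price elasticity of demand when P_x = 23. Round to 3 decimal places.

-0.397

At P_x = 23, Q = 287.1304.
dQ/dP_x = −2625/P_x² = −4.9622.
Point elasticity E = (dQ/dP_x)·(P_x/Q) = -4.9622 × 23/287.1304 ≈ -0.397.
|E| < 1, so demand is inelastic at this price.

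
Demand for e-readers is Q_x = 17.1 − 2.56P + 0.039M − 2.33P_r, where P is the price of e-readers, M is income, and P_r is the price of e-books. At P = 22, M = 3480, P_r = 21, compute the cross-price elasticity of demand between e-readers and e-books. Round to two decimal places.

At the given point, Q_x = 17.1 − 2.56(22) + 0.039(3480) − 2.33(21) = 17.1 − 56.32 + 135.72 − 48.93 = 47.57.
∂Q_x/∂P_r = −2.33, so E_xy = -2.33·(21/47.57) ≈ -1.03.
E_xy < 0: the goods are complements.

-1.03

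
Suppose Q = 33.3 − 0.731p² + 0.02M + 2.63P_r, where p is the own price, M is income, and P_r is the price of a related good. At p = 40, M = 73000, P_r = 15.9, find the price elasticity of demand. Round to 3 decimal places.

Substituting, Q = 33.3 − 0.731(40)² + 0.02(73000) + 2.63(15.9) = 33.3 − 1169.6 + 1460 + 41.817 = 365.517.
∂Q/∂p = −2·0.731·p = -58.48, so E_p = -58.48·(40/365.517) ≈ -6.400.
|E_p| > 1: demand is elastic.

-6.400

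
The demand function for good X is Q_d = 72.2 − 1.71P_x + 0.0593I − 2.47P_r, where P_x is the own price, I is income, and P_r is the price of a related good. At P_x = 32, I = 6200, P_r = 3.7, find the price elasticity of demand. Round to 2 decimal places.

-0.15

Q_d = 72.2 − 1.71(32) + 0.0593(6200) − 2.47(3.7) = 72.2 − 54.72 + 367.66 − 9.139 = 376.001.
∂Q_d/∂P_x = −1.71, so E_p = (−1.71)·(32/376.001) ≈ -0.15.
|E_p| < 1: demand is inelastic.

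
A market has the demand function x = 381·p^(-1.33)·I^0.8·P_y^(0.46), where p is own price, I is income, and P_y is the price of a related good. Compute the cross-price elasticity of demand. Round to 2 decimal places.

For a Cobb–Douglas (constant-elasticity) form x = A·P_y^α·…, the elasticity with respect to P_y equals the exponent α at every point.
Here the exponent on P_y is 0.46, so the cross-price elasticity of demand is 0.46.

0.46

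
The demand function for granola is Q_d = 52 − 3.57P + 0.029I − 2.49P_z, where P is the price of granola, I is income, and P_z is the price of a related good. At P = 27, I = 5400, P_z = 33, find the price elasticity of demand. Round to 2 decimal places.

-3.21

Q_d = 52 − 3.57(27) + 0.029(5400) − 2.49(33) = 52 − 96.39 + 156.6 − 82.17 = 30.04.
∂Q_d/∂P = −3.57, so E_p = (−3.57)·(27/30.04) ≈ -3.21.
|E_p| > 1: demand is elastic.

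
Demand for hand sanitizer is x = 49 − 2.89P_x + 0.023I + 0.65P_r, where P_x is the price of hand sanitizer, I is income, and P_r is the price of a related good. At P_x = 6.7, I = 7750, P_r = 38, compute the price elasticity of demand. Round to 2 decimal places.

First evaluate x: 49 − 2.89(6.7) + 0.023(7750) + 0.65(38) = 49 − 19.363 + 178.25 + 24.7 = 232.587.
∂x/∂P_x = −2.89, so E_p = (−2.89)·(6.7/232.587) ≈ -0.08.
|E_p| < 1: demand is inelastic.

-0.08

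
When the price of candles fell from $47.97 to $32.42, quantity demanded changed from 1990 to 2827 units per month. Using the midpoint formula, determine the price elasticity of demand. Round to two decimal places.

%Δq = (2827 − 1990)/[(1990 + 2827)/2] = 837/2408.5 ≈ 0.3475.
%Δp = (32.42 − 47.97)/[(47.97 + 32.42)/2] = -15.55/40.195 ≈ -0.3869.
Arc elasticity E = %Δq/%Δp ≈ 0.3475/-0.3869 ≈ -0.90.
|E| < 1: demand is inelastic over this range.

-0.90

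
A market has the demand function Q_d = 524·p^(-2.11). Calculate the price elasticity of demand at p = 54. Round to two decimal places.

For a Cobb–Douglas (constant-elasticity) form Q_d = A·p^α·…, the elasticity with respect to p equals the exponent α at every point.
Here the exponent on p is -2.11, so the price elasticity of demand is -2.11.

-2.11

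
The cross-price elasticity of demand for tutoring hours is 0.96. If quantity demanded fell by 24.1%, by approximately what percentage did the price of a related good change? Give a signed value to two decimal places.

-25.10

%ΔQ ≈ E × %ΔP_y ⇒ %ΔP_y = %ΔQ / E = (-24.1%)/(0.96) ≈ -25.10%.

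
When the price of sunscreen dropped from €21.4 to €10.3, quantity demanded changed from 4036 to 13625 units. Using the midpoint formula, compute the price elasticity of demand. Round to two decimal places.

%ΔQ = (13625 − 4036)/[(4036 + 13625)/2] = 9589/8830.5 ≈ 1.0859.
%Δp = (10.3 − 21.4)/[(21.4 + 10.3)/2] = -11.1/15.85 ≈ -0.7003.
Arc elasticity E = %ΔQ/%Δp ≈ 1.0859/-0.7003 ≈ -1.55.
|E| > 1: demand is elastic over this range.

-1.55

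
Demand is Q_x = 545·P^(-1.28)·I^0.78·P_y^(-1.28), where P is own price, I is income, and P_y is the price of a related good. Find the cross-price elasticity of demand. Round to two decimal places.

-1.28

For a Cobb–Douglas (constant-elasticity) form Q_x = A·P_y^α·…, the elasticity with respect to P_y equals the exponent α at every point.
Here the exponent on P_y is -1.28, so the cross-price elasticity of demand is -1.28.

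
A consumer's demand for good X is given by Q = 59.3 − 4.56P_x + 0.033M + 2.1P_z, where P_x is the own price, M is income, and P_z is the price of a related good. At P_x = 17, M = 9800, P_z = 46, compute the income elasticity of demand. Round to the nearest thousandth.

0.805

At the given point, Q = 59.3 − 4.56(17) + 0.033(9800) + 2.1(46) = 59.3 − 77.52 + 323.4 + 96.6 = 401.78.
∂Q/∂M = +0.033, so E_I = 0.033·(9800/401.78) ≈ 0.805.
E_I ∈ (0,1): normal good (necessity).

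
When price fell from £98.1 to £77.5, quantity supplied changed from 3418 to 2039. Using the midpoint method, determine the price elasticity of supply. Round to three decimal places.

%Δq = (2039 − 3418)/[(3418 + 2039)/2] = -1379/2728.5 ≈ -0.5054.
%Δp = (77.5 − 98.1)/[(98.1 + 77.5)/2] = -20.6/87.8 ≈ -0.2346.
Arc elasticity E = %Δq/%Δp ≈ -0.5054/-0.2346 ≈ 2.154.
|E| > 1: supply is elastic over this range.

2.154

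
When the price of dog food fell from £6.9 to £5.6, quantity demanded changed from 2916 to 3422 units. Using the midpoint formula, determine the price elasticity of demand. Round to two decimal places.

%ΔQ = (3422 − 2916)/[(2916 + 3422)/2] = 506/3169 ≈ 0.1597.
%Δp = (5.6 − 6.9)/[(6.9 + 5.6)/2] = -1.3/6.25 ≈ -0.2080.
Arc elasticity E = %ΔQ/%Δp ≈ 0.1597/-0.2080 ≈ -0.77.
|E| < 1: demand is inelastic over this range.

-0.77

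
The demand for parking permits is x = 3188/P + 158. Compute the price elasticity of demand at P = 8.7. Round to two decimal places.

At P = 8.7, x = 524.4368.
dx/dP = −3188/P² = −42.1192.
Point elasticity E = (dx/dP)·(P/x) = -42.1192 × 8.7/524.4368 ≈ -0.70.
|E| < 1, so demand is inelastic at this price.

-0.70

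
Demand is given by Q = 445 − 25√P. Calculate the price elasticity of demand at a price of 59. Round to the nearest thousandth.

-0.380

At P = 59, Q = 252.9714.
dQ/dP = −25/(2√P) = −25/(2·7.6811).
Point elasticity E = (dQ/dP)·(P/Q) = -1.6274 × 59/252.9714 ≈ -0.380.
|E| < 1, so demand is inelastic at this price.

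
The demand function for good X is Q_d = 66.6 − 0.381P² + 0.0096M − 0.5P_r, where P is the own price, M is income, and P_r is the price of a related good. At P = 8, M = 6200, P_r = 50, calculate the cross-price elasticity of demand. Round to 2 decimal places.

-0.33

Evaluating quantity at (P, M, P_r) gives Q_d = 66.6 − 0.381(8)² + 0.0096(6200) − 0.5(50) = 66.6 − 24.384 + 59.52 − 25 = 76.736.
∂Q_d/∂P_r = −0.5, so E_xy = -0.5·(50/76.736) ≈ -0.33.
E_xy < 0: the goods are complements.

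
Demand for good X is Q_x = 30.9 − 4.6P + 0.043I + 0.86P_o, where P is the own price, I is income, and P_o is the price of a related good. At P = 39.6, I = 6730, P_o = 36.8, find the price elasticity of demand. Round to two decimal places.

-1.07

Substituting, Q_x = 30.9 − 4.6(39.6) + 0.043(6730) + 0.86(36.8) = 30.9 − 182.16 + 289.39 + 31.648 = 169.778.
∂Q_x/∂P = −4.6, so E_p = (−4.6)·(39.6/169.778) ≈ -1.07.
|E_p| > 1: demand is elastic.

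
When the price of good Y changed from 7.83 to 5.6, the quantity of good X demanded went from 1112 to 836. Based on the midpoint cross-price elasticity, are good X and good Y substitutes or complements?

substitutes

%ΔQ_x = (836 − 1112)/[(1112+836)/2] = -276/974 ≈ -0.2834.
%ΔP_y = (5.6 − 7.83)/[(7.83+5.6)/2] ≈ -0.3321.
E_xy = -0.2834/-0.3321 ≈ 0.853.
E_xy > 0, so the goods are substitutes.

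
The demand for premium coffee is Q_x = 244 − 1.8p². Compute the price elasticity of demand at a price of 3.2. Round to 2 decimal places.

At p = 3.2, Q_x = 225.568.
dQ_x/dp = −2·1.8·p = −11.52.
Point elasticity E = (dQ_x/dp)·(p/Q_x) = -11.52 × 3.2/225.568 ≈ -0.16.
|E| < 1, so demand is inelastic at this price.

-0.16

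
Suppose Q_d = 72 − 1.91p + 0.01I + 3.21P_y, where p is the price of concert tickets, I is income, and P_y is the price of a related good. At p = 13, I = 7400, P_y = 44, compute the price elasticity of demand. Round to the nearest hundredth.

-0.09

First evaluate Q_d: 72 − 1.91(13) + 0.01(7400) + 3.21(44) = 72 − 24.83 + 74 + 141.24 = 262.41.
∂Q_d/∂p = −1.91, so E_p = (−1.91)·(13/262.41) ≈ -0.09.
|E_p| < 1: demand is inelastic.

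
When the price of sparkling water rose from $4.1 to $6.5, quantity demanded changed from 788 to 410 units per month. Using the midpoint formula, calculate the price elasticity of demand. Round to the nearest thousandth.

%ΔQ = (410 − 788)/[(788 + 410)/2] = -378/599 ≈ -0.6311.
%ΔP = (6.5 − 4.1)/[(4.1 + 6.5)/2] = 2.4/5.3 ≈ 0.4528.
Arc elasticity E = %ΔQ/%ΔP ≈ -0.6311/0.4528 ≈ -1.394.
|E| > 1: demand is elastic over this range.

-1.394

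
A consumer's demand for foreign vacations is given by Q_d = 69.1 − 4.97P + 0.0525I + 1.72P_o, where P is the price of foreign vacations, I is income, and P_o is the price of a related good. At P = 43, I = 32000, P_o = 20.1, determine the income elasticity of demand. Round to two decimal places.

Q_d = 69.1 − 4.97(43) + 0.0525(32000) + 1.72(20.1) = 69.1 − 213.71 + 1680 + 34.572 = 1569.962.
∂Q_d/∂I = +0.0525, so E_I = 0.0525·(32000/1569.962) ≈ 1.07.
E_I > 1: normal good (luxury).

1.07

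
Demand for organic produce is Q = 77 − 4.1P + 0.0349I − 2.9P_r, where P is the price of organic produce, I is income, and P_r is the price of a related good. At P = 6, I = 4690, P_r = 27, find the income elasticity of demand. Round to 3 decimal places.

1.188

Substituting, Q = 77 − 4.1(6) + 0.0349(4690) − 2.9(27) = 77 − 24.6 + 163.681 − 78.3 = 137.781.
∂Q/∂I = +0.0349, so E_I = 0.0349·(4690/137.781) ≈ 1.188.
E_I > 1: normal good (luxury).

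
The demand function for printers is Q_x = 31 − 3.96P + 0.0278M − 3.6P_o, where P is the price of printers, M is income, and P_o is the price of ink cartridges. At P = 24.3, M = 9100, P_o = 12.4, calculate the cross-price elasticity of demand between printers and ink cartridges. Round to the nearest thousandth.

At the given point, Q_x = 31 − 3.96(24.3) + 0.0278(9100) − 3.6(12.4) = 31 − 96.228 + 252.98 − 44.64 = 143.112.
∂Q_x/∂P_o = −3.6, so E_xy = -3.6·(12.4/143.112) ≈ -0.312.
E_xy < 0: the goods are complements.

-0.312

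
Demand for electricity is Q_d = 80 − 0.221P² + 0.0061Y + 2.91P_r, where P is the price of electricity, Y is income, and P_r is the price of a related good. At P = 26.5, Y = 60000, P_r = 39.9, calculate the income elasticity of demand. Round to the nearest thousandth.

First evaluate Q_d: 80 − 0.221(26.5)² + 0.0061(60000) + 2.91(39.9) = 80 − 155.1973 + 366 + 116.109 = 406.9118.
∂Q_d/∂Y = +0.0061, so E_I = 0.0061·(60000/406.9118) ≈ 0.899.
E_I ∈ (0,1): normal good (necessity).

0.899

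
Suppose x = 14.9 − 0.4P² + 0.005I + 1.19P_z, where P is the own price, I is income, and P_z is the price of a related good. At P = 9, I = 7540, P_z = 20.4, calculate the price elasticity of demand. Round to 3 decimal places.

x = 14.9 − 0.4(9)² + 0.005(7540) + 1.19(20.4) = 14.9 − 32.4 + 37.7 + 24.276 = 44.476.
∂x/∂P = −2·0.4·P = -7.2, so E_p = -7.2·(9/44.476) ≈ -1.457.
|E_p| > 1: demand is elastic.

-1.457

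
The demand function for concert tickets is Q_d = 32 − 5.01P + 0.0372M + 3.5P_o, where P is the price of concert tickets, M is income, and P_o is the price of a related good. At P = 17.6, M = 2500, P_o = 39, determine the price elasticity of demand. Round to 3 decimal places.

First evaluate Q_d: 32 − 5.01(17.6) + 0.0372(2500) + 3.5(39) = 32 − 88.176 + 93 + 136.5 = 173.324.
∂Q_d/∂P = −5.01, so E_p = (−5.01)·(17.6/173.324) ≈ -0.509.
|E_p| < 1: demand is inelastic.

-0.509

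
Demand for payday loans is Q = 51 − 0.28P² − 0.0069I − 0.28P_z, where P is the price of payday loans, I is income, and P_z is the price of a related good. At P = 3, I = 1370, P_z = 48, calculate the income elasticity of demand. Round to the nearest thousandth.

First evaluate Q: 51 − 0.28(3)² − 0.0069(1370) − 0.28(48) = 51 − 2.52 − 9.453 − 13.44 = 25.587.
∂Q/∂I = −0.0069, so E_I = -0.0069·(1370/25.587) ≈ -0.369.
E_I < 0: inferior good.

-0.369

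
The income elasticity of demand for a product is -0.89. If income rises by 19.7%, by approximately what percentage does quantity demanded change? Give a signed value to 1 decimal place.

%ΔQ ≈ E × %ΔI = (-0.89) × (19.7%) ≈ -17.5%.

-17.5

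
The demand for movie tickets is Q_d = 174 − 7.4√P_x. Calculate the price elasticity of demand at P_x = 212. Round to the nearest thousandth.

-0.813

At P_x = 212, Q_d = 66.2544.
dQ_d/dP_x = −7.4/(2√P_x) = −7.4/(2·14.5602).
Point elasticity E = (dQ_d/dP_x)·(P_x/Q_d) = -0.2541 × 212/66.2544 ≈ -0.813.
|E| < 1, so demand is inelastic at this price.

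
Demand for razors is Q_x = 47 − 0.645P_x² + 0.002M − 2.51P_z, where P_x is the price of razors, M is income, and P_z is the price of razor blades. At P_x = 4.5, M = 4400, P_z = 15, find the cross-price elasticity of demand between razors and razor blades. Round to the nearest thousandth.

-7.399

First evaluate Q_x: 47 − 0.645(4.5)² + 0.002(4400) − 2.51(15) = 47 − 13.0613 + 8.8 − 37.65 = 5.0888.
∂Q_x/∂P_z = −2.51, so E_xy = -2.51·(15/5.0888) ≈ -7.399.
E_xy < 0: the goods are complements.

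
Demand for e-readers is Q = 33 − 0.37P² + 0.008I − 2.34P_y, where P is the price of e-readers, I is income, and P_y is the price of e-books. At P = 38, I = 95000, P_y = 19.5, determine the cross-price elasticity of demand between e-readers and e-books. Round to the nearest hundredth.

At the given point, Q = 33 − 0.37(38)² + 0.008(95000) − 2.34(19.5) = 33 − 534.28 + 760 − 45.63 = 213.09.
∂Q/∂P_y = −2.34, so E_xy = -2.34·(19.5/213.09) ≈ -0.21.
E_xy < 0: the goods are complements.

-0.21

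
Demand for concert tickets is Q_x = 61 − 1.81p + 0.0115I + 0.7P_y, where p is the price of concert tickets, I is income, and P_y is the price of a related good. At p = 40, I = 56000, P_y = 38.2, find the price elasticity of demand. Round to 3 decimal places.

Substituting, Q_x = 61 − 1.81(40) + 0.0115(56000) + 0.7(38.2) = 61 − 72.4 + 644 + 26.74 = 659.34.
∂Q_x/∂p = −1.81, so E_p = (−1.81)·(40/659.34) ≈ -0.110.
|E_p| < 1: demand is inelastic.

-0.110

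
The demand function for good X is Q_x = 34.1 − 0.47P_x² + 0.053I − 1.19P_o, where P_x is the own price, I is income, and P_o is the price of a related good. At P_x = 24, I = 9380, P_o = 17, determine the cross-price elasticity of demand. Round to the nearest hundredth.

At the given point, Q_x = 34.1 − 0.47(24)² + 0.053(9380) − 1.19(17) = 34.1 − 270.72 + 497.14 − 20.23 = 240.29.
∂Q_x/∂P_o = −1.19, so E_xy = -1.19·(17/240.29) ≈ -0.08.
E_xy < 0: the goods are complements.

-0.08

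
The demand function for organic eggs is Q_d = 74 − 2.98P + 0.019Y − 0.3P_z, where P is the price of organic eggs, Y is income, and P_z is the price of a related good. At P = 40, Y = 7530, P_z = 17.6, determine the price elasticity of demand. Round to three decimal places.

-1.287

First evaluate Q_d: 74 − 2.98(40) + 0.019(7530) − 0.3(17.6) = 74 − 119.2 + 143.07 − 5.28 = 92.59.
∂Q_d/∂P = −2.98, so E_p = (−2.98)·(40/92.59) ≈ -1.287.
|E_p| > 1: demand is elastic.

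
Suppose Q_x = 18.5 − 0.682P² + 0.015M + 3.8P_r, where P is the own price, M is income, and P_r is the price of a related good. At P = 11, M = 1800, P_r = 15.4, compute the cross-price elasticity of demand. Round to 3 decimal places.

At the given point, Q_x = 18.5 − 0.682(11)² + 0.015(1800) + 3.8(15.4) = 18.5 − 82.522 + 27 + 58.52 = 21.498.
∂Q_x/∂P_r = +3.8, so E_xy = 3.8·(15.4/21.498) ≈ 2.722.
E_xy > 0: the goods are substitutes.

2.722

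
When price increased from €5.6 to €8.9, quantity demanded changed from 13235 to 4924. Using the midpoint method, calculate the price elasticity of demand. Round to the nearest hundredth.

%Δq = (4924 − 13235)/[(13235 + 4924)/2] = -8311/9079.5 ≈ -0.9154.
%Δp = (8.9 − 5.6)/[(5.6 + 8.9)/2] = 3.3/7.25 ≈ 0.4552.
Arc elasticity E = %Δq/%Δp ≈ -0.9154/0.4552 ≈ -2.01.
|E| > 1: demand is elastic over this range.

-2.01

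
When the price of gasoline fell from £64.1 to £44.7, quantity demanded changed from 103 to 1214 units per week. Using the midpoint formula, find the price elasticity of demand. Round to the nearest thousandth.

%Δq = (1214 − 103)/[(103 + 1214)/2] = 1111/658.5 ≈ 1.6872.
%ΔP = (44.7 − 64.1)/[(64.1 + 44.7)/2] = -19.4/54.4 ≈ -0.3566.
Arc elasticity E = %Δq/%ΔP ≈ 1.6872/-0.3566 ≈ -4.731.
|E| > 1: demand is elastic over this range.

-4.731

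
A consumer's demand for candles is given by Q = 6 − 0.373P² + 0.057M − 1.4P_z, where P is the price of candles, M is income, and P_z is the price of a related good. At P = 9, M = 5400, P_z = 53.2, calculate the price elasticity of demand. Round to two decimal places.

Substituting, Q = 6 − 0.373(9)² + 0.057(5400) − 1.4(53.2) = 6 − 30.213 + 307.8 − 74.48 = 209.107.
∂Q/∂P = −2·0.373·P = -6.714, so E_p = -6.714·(9/209.107) ≈ -0.29.
|E_p| < 1: demand is inelastic.

-0.29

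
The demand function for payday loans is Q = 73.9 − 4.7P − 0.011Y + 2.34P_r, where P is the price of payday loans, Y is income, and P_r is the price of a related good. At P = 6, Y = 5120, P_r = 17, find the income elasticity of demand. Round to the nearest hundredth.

-1.93

Q = 73.9 − 4.7(6) − 0.011(5120) + 2.34(17) = 73.9 − 28.2 − 56.32 + 39.78 = 29.16.
∂Q/∂Y = −0.011, so E_I = -0.011·(5120/29.16) ≈ -1.93.
E_I < 0: inferior good.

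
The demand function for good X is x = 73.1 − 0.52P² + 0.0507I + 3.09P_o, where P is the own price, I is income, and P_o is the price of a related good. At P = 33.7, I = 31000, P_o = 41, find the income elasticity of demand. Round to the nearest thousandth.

1.331

Evaluating quantity at (P, I, P_o) gives x = 73.1 − 0.52(33.7)² + 0.0507(31000) + 3.09(41) = 73.1 − 590.5588 + 1571.7 + 126.69 = 1180.9312.
∂x/∂I = +0.0507, so E_I = 0.0507·(31000/1180.9312) ≈ 1.331.
E_I > 1: normal good (luxury).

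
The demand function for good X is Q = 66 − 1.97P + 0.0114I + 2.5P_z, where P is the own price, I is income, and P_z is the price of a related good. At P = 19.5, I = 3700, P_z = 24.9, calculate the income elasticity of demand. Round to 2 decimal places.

At the given point, Q = 66 − 1.97(19.5) + 0.0114(3700) + 2.5(24.9) = 66 − 38.415 + 42.18 + 62.25 = 132.015.
∂Q/∂I = +0.0114, so E_I = 0.0114·(3700/132.015) ≈ 0.32.
E_I ∈ (0,1): normal good (necessity).

0.32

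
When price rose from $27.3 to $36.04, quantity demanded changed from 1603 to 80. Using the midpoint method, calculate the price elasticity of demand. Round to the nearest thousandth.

-6.558

%Δq = (80 − 1603)/[(1603 + 80)/2] = -1523/841.5 ≈ -1.8099.
%Δp = (36.04 − 27.3)/[(27.3 + 36.04)/2] = 8.74/31.67 ≈ 0.2760.
Arc elasticity E = %Δq/%Δp ≈ -1.8099/0.2760 ≈ -6.558.
|E| > 1: demand is elastic over this range.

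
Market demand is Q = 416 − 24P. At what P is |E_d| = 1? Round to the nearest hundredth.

8.67

For linear demand Q = a − bP, E = −bP/(a − bP). |E| = 1 ⇒ bP = a − bP ⇒ P = a/(2b).
P = 416/(2·24) ≈ 8.67.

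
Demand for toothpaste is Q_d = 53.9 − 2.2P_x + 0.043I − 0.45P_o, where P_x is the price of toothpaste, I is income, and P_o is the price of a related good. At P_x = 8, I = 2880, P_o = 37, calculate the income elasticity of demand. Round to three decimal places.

0.863

Q_d = 53.9 − 2.2(8) + 0.043(2880) − 0.45(37) = 53.9 − 17.6 + 123.84 − 16.65 = 143.49.
∂Q_d/∂I = +0.043, so E_I = 0.043·(2880/143.49) ≈ 0.863.
E_I ∈ (0,1): normal good (necessity).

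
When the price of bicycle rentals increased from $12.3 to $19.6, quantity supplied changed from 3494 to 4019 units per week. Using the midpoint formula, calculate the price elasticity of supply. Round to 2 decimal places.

0.31

%Δq = (4019 − 3494)/[(3494 + 4019)/2] = 525/3756.5 ≈ 0.1398.
%Δp = (19.6 − 12.3)/[(12.3 + 19.6)/2] = 7.3/15.95 ≈ 0.4577.
Arc elasticity E = %Δq/%Δp ≈ 0.1398/0.4577 ≈ 0.31.
|E| < 1: supply is inelastic over this range.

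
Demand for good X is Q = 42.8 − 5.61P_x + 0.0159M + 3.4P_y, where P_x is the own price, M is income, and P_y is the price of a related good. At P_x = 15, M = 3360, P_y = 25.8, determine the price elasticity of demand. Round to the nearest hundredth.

-0.84

Q = 42.8 − 5.61(15) + 0.0159(3360) + 3.4(25.8) = 42.8 − 84.15 + 53.424 + 87.72 = 99.794.
∂Q/∂P_x = −5.61, so E_p = (−5.61)·(15/99.794) ≈ -0.84.
|E_p| < 1: demand is inelastic.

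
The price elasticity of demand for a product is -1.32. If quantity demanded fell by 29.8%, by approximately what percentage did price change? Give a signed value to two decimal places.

22.58

%ΔQ ≈ E × %ΔP ⇒ %ΔP = %ΔQ / E = (-29.8%)/(-1.32) ≈ 22.58%.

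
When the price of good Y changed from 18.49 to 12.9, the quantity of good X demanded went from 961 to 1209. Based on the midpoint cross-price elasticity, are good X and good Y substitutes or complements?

complements

%ΔQ_x = (1209 − 961)/[(961+1209)/2] = 248/1085 ≈ 0.2286.
%ΔP_y = (12.9 − 18.49)/[(18.49+12.9)/2] ≈ -0.3562.
E_xy = 0.2286/-0.3562 ≈ -0.642.
E_xy < 0, so the goods are complements.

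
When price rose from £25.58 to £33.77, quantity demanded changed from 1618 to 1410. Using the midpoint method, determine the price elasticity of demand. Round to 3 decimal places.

-0.498

%Δq = (1410 − 1618)/[(1618 + 1410)/2] = -208/1514 ≈ -0.1374.
%ΔP = (33.77 − 25.58)/[(25.58 + 33.77)/2] = 8.19/29.675 ≈ 0.2760.
Arc elasticity E = %Δq/%ΔP ≈ -0.1374/0.2760 ≈ -0.498.
|E| < 1: demand is inelastic over this range.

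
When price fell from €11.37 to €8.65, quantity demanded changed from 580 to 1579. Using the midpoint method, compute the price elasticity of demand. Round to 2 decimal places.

%ΔQ = (1579 − 580)/[(580 + 1579)/2] = 999/1079.5 ≈ 0.9254.
%Δp = (8.65 − 11.37)/[(11.37 + 8.65)/2] = -2.72/10.01 ≈ -0.2717.
Arc elasticity E = %ΔQ/%Δp ≈ 0.9254/-0.2717 ≈ -3.41.
|E| > 1: demand is elastic over this range.

-3.41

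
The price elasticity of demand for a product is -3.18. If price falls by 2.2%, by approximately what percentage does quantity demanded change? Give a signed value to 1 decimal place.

7.0

%ΔQ ≈ E × %ΔP = (-3.18) × (-2.2%) ≈ 7.0%.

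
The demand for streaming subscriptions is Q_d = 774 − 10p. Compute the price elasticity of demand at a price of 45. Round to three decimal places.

-1.389

At p = 45, Q_d = 324.
dQ_d/dp = −10.
Point elasticity E = (dQ_d/dp)·(p/Q_d) = -10 × 45/324 ≈ -1.389.
|E| > 1, so demand is elastic at this price.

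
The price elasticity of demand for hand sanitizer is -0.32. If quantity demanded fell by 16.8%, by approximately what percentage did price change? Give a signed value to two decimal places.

52.50

%ΔQ ≈ E × %ΔP ⇒ %ΔP = %ΔQ / E = (-16.8%)/(-0.32) = 52.50%.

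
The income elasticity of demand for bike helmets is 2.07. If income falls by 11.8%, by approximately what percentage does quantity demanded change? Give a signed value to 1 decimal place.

%ΔQ ≈ E × %ΔI = (2.07) × (-11.8%) ≈ -24.4%.

-24.4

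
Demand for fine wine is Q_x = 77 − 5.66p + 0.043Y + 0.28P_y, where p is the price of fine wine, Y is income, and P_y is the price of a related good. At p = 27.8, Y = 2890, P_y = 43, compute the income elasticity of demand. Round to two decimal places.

Q_x = 77 − 5.66(27.8) + 0.043(2890) + 0.28(43) = 77 − 157.348 + 124.27 + 12.04 = 55.962.
∂Q_x/∂Y = +0.043, so E_I = 0.043·(2890/55.962) ≈ 2.22.
E_I > 1: normal good (luxury).

2.22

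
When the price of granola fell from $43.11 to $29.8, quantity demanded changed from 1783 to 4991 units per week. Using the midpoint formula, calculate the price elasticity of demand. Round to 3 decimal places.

%Δq = (4991 − 1783)/[(1783 + 4991)/2] = 3208/3387 ≈ 0.9472.
%ΔP = (29.8 − 43.11)/[(43.11 + 29.8)/2] = -13.31/36.455 ≈ -0.3651.
Arc elasticity E = %Δq/%ΔP ≈ 0.9472/-0.3651 ≈ -2.594.
|E| > 1: demand is elastic over this range.

-2.594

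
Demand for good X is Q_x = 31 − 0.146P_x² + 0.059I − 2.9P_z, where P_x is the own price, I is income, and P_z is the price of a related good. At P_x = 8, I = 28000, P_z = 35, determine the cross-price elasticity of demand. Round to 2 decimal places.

-0.06

Q_x = 31 − 0.146(8)² + 0.059(28000) − 2.9(35) = 31 − 9.344 + 1652 − 101.5 = 1572.156.
∂Q_x/∂P_z = −2.9, so E_xy = -2.9·(35/1572.156) ≈ -0.06.
E_xy < 0: the goods are complements.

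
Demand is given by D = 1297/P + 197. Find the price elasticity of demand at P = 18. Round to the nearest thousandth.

-0.268

At P = 18, D = 269.0556.
dD/dP = −1297/P² = −4.0031.
Point elasticity E = (dD/dP)·(P/D) = -4.0031 × 18/269.0556 ≈ -0.268.
|E| < 1, so demand is inelastic at this price.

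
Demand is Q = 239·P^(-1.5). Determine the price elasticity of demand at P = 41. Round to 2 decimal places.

For a Cobb–Douglas (constant-elasticity) form Q = A·P^α·…, the elasticity with respect to P equals the exponent α at every point.
Here the exponent on P is -1.5, so the price elasticity of demand is -1.50.

-1.50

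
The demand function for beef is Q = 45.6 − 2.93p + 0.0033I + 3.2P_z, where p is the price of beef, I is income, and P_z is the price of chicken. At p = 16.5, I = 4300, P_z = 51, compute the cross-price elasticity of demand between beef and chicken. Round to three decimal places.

0.934

First evaluate Q: 45.6 − 2.93(16.5) + 0.0033(4300) + 3.2(51) = 45.6 − 48.345 + 14.19 + 163.2 = 174.645.
∂Q/∂P_z = +3.2, so E_xy = 3.2·(51/174.645) ≈ 0.934.
E_xy > 0: the goods are substitutes.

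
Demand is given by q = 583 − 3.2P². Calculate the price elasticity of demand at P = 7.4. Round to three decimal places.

-0.859

At P = 7.4, q = 407.768.
dq/dP = −2·3.2·P = −47.36.
Point elasticity E = (dq/dP)·(P/q) = -47.36 × 7.4/407.768 ≈ -0.859.
|E| < 1, so demand is inelastic at this price.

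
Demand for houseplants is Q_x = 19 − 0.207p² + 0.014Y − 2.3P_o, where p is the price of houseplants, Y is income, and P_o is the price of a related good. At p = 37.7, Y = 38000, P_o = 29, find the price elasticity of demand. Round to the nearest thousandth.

Evaluating quantity at (p, Y, P_o) gives Q_x = 19 − 0.207(37.7)² + 0.014(38000) − 2.3(29) = 19 − 294.207 + 532 − 66.7 = 190.093.
∂Q_x/∂p = −2·0.207·p = -15.6078, so E_p = -15.6078·(37.7/190.093) ≈ -3.095.
|E_p| > 1: demand is elastic.

-3.095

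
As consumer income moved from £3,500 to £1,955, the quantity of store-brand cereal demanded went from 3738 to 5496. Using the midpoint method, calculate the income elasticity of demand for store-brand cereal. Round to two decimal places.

%ΔQ = (5496 − 3738)/[(3738+5496)/2] = 1758/4617 ≈ 0.3808.
%ΔY = (1,955 − 3,500)/[(3,500+1,955)/2] = -1545/2727.5 ≈ -0.5665.
E_I = %ΔQ/%ΔY ≈ -0.67.
E_I < 0: inferior good.

-0.67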